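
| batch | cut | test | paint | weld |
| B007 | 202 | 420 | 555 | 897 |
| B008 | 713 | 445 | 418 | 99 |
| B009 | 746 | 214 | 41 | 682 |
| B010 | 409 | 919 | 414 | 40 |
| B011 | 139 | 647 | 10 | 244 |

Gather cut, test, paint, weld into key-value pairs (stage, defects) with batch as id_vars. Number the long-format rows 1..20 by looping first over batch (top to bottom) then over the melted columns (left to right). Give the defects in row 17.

20 rows total (5 × 4). Row 17: index ⌊(17-1)/4⌋ = 4 into batch → B011; (17-1) mod 4 = 0 into the melted columns → cut.
So row 17 is (B011, cut, 139); defects = 139.

139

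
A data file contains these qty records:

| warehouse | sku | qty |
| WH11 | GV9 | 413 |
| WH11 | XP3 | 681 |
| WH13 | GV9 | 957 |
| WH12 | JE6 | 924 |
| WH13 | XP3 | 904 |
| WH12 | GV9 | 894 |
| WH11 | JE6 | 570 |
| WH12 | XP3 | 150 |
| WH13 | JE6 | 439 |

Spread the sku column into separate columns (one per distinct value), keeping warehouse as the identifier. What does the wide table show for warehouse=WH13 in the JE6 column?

439

Wide layout: rows indexed by warehouse, columns are the 3 distinct sku values (GV9, XP3, JE6).
Cell (warehouse=WH13, sku=JE6) draws from the long row where warehouse=WH13 and sku=JE6, which has qty=439.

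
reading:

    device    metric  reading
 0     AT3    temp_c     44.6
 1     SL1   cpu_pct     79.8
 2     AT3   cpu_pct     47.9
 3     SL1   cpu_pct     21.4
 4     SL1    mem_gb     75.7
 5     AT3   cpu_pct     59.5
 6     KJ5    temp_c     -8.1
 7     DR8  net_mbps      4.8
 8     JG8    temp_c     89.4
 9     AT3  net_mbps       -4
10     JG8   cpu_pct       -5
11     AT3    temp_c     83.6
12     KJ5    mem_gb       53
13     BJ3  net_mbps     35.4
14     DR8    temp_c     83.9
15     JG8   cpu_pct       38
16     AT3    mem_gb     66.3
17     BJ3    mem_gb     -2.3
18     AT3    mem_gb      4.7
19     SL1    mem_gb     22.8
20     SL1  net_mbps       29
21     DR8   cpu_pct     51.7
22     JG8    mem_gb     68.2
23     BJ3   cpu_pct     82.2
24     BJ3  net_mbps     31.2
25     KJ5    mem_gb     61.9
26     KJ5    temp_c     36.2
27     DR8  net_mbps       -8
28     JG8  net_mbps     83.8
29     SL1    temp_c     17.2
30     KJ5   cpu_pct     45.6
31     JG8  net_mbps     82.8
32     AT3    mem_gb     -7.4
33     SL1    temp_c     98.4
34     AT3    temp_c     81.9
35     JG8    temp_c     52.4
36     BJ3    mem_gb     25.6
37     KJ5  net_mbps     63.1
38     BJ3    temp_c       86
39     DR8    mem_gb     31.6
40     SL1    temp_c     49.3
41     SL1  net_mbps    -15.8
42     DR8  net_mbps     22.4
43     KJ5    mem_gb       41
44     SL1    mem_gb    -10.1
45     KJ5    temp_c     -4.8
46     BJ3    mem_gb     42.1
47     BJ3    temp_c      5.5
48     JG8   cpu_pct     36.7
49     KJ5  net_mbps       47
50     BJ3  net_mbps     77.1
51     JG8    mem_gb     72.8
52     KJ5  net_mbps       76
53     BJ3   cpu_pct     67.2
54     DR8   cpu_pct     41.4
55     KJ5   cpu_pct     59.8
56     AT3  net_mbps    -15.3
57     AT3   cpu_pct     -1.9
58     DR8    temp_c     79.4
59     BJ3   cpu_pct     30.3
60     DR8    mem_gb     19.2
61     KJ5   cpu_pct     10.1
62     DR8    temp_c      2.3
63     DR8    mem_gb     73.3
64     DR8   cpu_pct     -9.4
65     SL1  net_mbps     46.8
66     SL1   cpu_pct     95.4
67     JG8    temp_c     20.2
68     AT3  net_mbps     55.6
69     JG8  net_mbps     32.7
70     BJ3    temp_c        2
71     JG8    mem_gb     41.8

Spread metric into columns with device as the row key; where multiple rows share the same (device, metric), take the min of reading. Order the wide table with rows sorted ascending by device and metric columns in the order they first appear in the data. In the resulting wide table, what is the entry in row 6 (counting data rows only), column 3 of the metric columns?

-10.1

With rows sorted ascending by device, row 6 is device=SL1. metric columns in first-appearance order: temp_c, cpu_pct, mem_gb, net_mbps; column 3 is mem_gb.
Long rows with device=SL1, metric=mem_gb: min(75.7, 22.8, -10.1) = -10.1.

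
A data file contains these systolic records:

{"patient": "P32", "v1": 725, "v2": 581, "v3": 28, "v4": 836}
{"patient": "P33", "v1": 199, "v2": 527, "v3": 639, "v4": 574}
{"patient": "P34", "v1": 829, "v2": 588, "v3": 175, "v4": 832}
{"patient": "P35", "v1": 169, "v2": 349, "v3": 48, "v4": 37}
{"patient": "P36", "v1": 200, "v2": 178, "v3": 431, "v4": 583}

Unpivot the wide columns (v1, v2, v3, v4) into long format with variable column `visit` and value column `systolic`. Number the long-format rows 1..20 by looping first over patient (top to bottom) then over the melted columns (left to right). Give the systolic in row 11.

20 rows total (5 × 4). Row 11: index ⌊(11-1)/4⌋ = 2 into patient → P34; (11-1) mod 4 = 2 into the melted columns → v3.
So row 11 is (P34, v3, 175); systolic = 175.

175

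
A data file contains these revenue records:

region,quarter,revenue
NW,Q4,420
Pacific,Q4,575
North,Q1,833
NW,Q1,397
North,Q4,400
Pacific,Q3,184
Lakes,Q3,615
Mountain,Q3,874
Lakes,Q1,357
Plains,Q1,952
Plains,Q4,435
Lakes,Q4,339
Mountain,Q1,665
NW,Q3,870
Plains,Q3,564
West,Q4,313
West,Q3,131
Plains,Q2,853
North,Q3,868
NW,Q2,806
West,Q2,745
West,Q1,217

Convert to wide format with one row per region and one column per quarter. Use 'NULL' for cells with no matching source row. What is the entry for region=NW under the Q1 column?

397

The long row with region=NW, quarter=Q1 has revenue=397.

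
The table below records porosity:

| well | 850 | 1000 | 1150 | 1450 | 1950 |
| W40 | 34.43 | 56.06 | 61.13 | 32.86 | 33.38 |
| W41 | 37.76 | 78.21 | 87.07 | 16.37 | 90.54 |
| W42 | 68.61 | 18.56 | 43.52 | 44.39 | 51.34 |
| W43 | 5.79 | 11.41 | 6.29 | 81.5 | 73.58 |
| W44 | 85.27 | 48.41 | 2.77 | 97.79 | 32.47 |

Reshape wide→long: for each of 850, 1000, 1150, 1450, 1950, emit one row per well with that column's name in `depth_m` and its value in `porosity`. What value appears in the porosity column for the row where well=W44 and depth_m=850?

Unpivoting turns each (well, wide-column) pair into one long row.
The wide cell at row W44, column 850 holds 85.27, so the long row (W44, 850) has porosity=85.27.

85.27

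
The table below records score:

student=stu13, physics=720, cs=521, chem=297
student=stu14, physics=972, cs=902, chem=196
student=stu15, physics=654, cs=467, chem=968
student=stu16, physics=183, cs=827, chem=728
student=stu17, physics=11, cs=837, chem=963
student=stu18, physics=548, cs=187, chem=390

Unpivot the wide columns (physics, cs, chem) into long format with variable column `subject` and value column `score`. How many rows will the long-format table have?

18

6 student values × 3 melted columns = 18 rows.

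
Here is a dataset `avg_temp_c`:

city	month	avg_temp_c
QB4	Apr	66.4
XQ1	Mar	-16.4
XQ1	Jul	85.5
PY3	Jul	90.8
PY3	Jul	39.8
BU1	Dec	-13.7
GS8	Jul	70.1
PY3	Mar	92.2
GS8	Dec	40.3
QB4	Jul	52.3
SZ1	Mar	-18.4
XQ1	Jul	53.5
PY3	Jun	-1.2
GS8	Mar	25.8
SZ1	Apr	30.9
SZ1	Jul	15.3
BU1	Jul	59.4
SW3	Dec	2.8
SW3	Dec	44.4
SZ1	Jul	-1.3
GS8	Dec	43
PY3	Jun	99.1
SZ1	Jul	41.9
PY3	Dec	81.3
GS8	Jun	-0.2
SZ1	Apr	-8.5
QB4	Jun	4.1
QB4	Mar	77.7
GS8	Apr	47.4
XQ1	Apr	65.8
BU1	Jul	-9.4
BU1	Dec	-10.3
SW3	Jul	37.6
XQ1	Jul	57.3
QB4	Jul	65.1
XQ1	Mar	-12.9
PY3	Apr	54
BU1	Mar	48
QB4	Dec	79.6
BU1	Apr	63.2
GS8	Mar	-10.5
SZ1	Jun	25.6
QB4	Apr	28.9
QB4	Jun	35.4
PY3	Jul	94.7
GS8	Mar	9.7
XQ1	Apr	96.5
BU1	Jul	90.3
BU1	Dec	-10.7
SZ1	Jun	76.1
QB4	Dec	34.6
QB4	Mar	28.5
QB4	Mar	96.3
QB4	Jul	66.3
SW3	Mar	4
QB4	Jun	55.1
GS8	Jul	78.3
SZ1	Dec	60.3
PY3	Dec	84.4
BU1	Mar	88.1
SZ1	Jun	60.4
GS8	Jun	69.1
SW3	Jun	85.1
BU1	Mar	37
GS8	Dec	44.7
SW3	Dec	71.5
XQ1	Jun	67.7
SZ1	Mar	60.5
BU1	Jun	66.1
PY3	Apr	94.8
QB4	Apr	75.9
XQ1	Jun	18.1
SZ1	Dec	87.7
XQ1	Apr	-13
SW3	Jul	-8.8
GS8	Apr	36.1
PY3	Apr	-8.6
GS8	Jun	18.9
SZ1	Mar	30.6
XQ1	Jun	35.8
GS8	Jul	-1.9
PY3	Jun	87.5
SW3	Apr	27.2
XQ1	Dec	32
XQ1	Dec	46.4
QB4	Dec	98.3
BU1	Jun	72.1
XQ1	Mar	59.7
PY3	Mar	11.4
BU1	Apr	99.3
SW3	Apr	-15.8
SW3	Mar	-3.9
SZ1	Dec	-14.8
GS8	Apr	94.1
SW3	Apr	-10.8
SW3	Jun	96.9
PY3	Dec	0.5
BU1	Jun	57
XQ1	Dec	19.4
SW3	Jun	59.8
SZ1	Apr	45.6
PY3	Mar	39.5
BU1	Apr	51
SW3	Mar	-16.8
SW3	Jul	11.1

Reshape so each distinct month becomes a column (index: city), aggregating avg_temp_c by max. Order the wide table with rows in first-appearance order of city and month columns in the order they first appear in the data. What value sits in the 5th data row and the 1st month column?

With rows in first-appearance order of city, row 5 is city=GS8. month columns in first-appearance order: Apr, Mar, Jul, Dec, Jun; column 1 is Apr.
Long rows with city=GS8, month=Apr: max(47.4, 36.1, 94.1) = 94.1.

94.1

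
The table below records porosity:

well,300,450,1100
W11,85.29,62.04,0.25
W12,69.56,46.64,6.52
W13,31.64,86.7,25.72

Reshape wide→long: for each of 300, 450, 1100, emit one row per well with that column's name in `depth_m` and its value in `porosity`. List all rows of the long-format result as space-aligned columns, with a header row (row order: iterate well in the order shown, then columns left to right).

Each (well, column) pair becomes one row: 3 × 3 = 9 rows.
For example, (W11, 300) → porosity=85.29.

well  depth_m  porosity
W11   300      85.29   
W11   450      62.04   
W11   1100     0.25    
W12   300      69.56   
W12   450      46.64   
W12   1100     6.52    
W13   300      31.64   
W13   450      86.7    
W13   1100     25.72   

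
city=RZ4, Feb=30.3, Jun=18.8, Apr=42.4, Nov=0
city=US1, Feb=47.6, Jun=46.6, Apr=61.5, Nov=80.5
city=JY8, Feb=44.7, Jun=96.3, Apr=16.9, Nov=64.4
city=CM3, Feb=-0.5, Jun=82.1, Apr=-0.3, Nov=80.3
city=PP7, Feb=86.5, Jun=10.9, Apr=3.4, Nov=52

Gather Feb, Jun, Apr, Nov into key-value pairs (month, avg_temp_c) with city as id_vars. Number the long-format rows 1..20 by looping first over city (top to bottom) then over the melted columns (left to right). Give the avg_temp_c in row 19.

20 rows total (5 × 4). Row 19: index ⌊(19-1)/4⌋ = 4 into city → PP7; (19-1) mod 4 = 2 into the melted columns → Apr.
So row 19 is (PP7, Apr, 3.4); avg_temp_c = 3.4.

3.4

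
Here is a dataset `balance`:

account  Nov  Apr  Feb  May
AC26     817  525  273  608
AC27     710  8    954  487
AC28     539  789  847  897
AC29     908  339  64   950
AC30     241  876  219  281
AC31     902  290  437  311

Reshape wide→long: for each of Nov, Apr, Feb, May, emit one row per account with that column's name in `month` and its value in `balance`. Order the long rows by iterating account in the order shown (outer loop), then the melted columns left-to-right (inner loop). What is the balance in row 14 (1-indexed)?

24 rows total (6 × 4). Row 14: index ⌊(14-1)/4⌋ = 3 into account → AC29; (14-1) mod 4 = 1 into the melted columns → Apr.
So row 14 is (AC29, Apr, 339); balance = 339.

339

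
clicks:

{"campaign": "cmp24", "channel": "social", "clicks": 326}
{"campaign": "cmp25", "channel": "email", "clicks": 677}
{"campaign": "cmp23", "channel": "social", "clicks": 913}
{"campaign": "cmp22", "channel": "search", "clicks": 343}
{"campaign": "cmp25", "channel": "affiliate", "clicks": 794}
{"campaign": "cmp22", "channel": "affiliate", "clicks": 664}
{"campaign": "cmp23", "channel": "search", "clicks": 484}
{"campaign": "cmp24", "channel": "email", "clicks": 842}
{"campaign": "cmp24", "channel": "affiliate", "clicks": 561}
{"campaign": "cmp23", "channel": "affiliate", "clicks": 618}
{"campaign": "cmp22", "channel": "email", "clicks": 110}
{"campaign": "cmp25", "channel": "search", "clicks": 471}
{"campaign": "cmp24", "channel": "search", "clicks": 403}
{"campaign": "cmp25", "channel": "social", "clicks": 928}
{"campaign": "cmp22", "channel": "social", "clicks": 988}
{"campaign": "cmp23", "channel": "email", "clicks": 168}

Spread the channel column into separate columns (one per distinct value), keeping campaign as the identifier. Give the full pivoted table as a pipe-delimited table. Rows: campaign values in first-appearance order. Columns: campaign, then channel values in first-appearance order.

| campaign | social | email | search | affiliate |
| cmp24 | 326 | 842 | 403 | 561 |
| cmp25 | 928 | 677 | 471 | 794 |
| cmp23 | 913 | 168 | 484 | 618 |
| cmp22 | 988 | 110 | 343 | 664 |

Columns: campaign plus the 4 distinct channel values (social, email, search, affiliate).
For example, row cmp24 column social takes clicks=326 from the long row (cmp24, social).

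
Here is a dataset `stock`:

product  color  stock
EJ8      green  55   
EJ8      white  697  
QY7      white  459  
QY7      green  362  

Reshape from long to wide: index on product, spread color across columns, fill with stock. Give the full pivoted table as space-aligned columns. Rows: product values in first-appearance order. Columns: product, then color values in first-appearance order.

product  green  white
EJ8      55     697  
QY7      362    459  

Columns: product plus the 2 distinct color values (green, white).
For example, row EJ8 column green takes stock=55 from the long row (EJ8, green).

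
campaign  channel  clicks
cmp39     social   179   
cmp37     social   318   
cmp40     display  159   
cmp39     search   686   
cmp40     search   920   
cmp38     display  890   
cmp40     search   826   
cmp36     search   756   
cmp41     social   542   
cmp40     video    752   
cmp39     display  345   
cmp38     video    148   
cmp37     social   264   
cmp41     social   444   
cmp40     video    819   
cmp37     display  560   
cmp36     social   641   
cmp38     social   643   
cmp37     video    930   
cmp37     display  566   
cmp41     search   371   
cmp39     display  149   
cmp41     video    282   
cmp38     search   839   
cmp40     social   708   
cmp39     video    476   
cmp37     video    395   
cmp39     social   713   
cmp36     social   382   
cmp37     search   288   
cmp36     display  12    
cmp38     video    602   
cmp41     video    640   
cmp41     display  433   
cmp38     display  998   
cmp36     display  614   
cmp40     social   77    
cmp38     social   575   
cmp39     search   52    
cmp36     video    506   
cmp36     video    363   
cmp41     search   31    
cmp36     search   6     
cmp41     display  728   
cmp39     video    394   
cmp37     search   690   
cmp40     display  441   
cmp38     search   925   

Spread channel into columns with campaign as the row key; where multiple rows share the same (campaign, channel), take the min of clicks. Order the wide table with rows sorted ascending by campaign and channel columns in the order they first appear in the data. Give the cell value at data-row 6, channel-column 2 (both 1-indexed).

433

With rows sorted ascending by campaign, row 6 is campaign=cmp41. channel columns in first-appearance order: social, display, search, video; column 2 is display.
Long rows with campaign=cmp41, channel=display: min(433, 728) = 433.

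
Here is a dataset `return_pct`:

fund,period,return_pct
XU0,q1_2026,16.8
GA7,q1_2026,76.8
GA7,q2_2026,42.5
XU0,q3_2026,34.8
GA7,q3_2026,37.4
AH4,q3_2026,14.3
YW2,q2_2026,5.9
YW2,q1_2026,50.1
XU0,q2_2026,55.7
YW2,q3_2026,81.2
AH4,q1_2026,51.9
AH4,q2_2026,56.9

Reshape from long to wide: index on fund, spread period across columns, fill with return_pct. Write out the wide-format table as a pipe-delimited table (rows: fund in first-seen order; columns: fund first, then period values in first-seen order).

| fund | q1_2026 | q2_2026 | q3_2026 |
| XU0 | 16.8 | 55.7 | 34.8 |
| GA7 | 76.8 | 42.5 | 37.4 |
| AH4 | 51.9 | 56.9 | 14.3 |
| YW2 | 50.1 | 5.9 | 81.2 |

Columns: fund plus the 3 distinct period values (q1_2026, q2_2026, q3_2026).
For example, row XU0 column q1_2026 takes return_pct=16.8 from the long row (XU0, q1_2026).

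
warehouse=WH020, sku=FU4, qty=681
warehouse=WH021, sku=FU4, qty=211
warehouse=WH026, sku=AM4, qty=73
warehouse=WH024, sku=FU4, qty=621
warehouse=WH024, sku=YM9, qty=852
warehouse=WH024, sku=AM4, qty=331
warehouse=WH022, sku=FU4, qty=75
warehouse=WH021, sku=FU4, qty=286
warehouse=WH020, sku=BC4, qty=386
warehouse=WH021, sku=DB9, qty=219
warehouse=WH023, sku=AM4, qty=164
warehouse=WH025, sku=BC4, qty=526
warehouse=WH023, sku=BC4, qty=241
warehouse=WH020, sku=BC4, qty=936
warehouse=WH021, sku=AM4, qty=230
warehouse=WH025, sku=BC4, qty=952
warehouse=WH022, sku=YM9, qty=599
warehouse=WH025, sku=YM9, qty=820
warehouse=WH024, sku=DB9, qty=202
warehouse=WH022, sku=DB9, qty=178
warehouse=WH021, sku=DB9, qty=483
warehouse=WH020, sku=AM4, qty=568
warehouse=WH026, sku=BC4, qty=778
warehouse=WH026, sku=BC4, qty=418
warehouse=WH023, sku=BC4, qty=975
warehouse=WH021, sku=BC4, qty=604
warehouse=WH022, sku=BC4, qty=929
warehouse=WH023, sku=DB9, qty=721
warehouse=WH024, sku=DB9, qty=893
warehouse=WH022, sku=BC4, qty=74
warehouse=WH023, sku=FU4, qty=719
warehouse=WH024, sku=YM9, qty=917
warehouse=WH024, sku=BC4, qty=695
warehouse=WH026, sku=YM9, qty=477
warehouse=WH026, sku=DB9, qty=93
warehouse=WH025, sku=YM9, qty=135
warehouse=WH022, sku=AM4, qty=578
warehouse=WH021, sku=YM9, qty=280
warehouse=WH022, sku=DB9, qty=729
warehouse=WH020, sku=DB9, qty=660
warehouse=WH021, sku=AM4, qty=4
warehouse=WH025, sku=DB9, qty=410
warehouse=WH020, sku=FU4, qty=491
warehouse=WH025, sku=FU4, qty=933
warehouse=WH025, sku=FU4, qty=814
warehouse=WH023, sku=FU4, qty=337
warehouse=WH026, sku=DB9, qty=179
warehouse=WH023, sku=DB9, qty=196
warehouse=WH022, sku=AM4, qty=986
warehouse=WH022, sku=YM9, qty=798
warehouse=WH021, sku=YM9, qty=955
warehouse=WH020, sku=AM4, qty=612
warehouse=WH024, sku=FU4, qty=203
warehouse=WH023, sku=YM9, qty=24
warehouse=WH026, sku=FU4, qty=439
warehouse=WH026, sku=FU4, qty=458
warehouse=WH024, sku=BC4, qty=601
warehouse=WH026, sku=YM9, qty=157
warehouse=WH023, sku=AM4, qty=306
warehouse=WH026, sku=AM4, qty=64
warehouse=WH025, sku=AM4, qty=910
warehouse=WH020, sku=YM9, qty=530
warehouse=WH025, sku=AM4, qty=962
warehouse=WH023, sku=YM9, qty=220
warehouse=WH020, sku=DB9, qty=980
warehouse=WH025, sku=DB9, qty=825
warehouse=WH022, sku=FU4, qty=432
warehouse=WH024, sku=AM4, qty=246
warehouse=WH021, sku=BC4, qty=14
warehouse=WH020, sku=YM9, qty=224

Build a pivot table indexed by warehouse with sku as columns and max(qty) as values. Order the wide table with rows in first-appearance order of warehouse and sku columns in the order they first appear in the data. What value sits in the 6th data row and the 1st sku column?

719

With rows in first-appearance order of warehouse, row 6 is warehouse=WH023. sku columns in first-appearance order: FU4, AM4, YM9, BC4, DB9; column 1 is FU4.
Long rows with warehouse=WH023, sku=FU4: max(719, 337) = 719.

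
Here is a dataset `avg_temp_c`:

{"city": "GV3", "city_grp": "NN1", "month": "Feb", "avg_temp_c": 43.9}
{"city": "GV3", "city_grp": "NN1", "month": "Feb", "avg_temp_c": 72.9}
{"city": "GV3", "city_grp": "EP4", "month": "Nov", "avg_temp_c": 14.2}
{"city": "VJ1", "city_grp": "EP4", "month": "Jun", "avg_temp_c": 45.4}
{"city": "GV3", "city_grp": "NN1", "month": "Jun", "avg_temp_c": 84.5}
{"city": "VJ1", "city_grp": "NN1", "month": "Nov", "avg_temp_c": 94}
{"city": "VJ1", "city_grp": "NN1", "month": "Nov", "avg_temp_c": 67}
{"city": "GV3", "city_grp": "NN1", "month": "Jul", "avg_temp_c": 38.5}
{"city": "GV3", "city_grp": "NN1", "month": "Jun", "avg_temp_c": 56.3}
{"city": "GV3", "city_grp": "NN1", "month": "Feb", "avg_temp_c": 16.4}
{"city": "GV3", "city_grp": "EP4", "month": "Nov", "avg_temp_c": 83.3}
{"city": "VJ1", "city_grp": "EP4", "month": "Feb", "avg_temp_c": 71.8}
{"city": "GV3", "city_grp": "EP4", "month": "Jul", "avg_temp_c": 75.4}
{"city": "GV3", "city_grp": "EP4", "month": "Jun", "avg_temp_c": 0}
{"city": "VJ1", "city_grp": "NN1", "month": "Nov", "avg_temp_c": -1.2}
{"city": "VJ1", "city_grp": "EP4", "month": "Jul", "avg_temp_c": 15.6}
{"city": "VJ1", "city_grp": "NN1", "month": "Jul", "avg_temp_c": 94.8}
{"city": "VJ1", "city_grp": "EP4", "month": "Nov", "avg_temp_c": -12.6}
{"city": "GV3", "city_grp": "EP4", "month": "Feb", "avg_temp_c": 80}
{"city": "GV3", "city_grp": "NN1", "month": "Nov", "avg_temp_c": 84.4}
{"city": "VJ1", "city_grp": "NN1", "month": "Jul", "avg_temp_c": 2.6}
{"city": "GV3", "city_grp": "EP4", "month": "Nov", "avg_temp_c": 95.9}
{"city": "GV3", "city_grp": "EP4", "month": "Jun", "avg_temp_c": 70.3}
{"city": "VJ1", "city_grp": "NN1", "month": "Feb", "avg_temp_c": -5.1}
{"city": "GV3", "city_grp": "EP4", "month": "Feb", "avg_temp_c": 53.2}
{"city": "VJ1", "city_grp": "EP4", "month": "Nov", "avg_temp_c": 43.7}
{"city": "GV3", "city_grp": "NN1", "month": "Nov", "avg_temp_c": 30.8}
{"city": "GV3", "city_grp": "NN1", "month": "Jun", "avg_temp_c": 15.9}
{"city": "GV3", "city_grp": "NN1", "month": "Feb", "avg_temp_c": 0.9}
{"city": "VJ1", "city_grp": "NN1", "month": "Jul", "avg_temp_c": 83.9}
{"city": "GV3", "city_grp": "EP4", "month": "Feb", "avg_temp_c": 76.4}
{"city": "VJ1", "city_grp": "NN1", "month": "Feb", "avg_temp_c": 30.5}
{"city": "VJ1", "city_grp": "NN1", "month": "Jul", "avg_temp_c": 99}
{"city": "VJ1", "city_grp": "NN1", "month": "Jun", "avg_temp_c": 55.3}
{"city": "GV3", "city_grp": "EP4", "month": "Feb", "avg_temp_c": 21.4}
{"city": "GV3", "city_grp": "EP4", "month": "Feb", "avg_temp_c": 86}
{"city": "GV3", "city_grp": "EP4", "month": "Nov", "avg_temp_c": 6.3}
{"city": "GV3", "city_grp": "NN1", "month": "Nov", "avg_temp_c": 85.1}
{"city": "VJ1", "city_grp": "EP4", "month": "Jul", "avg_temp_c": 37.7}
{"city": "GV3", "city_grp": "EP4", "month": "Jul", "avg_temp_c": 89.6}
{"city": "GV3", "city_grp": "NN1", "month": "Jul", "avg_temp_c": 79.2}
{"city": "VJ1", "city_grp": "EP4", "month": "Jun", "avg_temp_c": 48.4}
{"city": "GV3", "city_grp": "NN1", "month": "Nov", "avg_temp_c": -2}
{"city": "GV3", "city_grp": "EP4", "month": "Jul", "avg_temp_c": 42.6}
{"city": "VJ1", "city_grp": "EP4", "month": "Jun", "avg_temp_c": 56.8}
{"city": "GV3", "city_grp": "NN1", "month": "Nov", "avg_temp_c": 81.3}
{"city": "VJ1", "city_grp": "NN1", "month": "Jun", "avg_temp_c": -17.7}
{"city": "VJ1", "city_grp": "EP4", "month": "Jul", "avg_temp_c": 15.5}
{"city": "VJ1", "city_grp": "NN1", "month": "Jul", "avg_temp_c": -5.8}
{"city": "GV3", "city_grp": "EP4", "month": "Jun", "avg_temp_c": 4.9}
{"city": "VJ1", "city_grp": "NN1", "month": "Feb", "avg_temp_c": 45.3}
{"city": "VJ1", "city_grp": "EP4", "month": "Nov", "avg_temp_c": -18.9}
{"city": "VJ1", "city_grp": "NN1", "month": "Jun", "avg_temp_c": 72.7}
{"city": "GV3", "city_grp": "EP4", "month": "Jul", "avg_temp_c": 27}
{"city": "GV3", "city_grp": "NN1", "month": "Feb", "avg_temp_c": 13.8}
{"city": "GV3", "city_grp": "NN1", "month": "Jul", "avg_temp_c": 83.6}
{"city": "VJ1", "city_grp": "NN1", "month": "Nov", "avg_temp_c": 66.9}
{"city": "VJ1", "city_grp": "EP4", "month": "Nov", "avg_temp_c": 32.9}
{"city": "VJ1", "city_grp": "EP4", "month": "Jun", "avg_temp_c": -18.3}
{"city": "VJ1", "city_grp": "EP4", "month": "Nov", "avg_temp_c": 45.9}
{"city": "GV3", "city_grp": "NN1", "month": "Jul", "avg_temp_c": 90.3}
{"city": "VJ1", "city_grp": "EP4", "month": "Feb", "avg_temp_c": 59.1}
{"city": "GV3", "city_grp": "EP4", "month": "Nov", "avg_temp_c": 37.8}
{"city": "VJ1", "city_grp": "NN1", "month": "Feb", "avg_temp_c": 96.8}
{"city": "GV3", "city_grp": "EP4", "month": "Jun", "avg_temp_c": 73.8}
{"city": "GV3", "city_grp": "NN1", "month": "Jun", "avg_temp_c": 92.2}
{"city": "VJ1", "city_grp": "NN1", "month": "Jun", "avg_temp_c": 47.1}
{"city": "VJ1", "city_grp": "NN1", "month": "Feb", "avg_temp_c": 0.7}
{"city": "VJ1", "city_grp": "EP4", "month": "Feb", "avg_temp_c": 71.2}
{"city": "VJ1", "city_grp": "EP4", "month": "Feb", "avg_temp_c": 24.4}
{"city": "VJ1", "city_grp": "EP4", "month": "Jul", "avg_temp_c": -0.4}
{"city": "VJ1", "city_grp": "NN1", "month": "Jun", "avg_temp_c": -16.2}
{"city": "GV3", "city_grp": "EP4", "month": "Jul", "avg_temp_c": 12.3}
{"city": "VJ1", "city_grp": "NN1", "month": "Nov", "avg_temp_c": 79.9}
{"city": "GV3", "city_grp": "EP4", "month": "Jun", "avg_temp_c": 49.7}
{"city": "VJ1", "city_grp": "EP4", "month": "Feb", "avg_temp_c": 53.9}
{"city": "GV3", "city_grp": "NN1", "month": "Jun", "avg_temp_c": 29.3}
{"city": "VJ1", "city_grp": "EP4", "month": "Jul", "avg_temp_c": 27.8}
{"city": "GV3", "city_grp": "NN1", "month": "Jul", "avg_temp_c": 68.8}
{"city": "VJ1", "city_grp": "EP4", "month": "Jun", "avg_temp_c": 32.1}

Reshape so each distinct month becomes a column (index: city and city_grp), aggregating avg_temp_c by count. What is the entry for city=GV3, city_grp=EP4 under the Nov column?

Rows with city=GV3, city_grp=EP4 and month=Nov: avg_temp_c values are 14.2, 83.3, 95.9, 6.3, 37.8.
5 rows match — count = 5.

5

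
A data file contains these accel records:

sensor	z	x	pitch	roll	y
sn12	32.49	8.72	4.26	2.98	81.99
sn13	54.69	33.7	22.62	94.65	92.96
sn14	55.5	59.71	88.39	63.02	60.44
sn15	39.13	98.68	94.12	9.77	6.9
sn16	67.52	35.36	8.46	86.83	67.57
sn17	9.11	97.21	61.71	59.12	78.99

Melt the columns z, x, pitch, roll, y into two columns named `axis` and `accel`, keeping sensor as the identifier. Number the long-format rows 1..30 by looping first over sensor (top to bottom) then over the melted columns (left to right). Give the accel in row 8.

22.62

30 rows total (6 × 5). Row 8: index ⌊(8-1)/5⌋ = 1 into sensor → sn13; (8-1) mod 5 = 2 into the melted columns → pitch.
So row 8 is (sn13, pitch, 22.62); accel = 22.62.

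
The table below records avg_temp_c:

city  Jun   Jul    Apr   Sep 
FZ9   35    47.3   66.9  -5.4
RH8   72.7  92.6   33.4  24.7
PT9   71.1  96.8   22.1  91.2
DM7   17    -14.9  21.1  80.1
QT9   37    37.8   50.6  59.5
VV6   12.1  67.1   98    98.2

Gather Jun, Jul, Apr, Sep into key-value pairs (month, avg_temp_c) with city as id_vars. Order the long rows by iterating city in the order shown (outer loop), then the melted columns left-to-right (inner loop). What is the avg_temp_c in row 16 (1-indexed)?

24 rows total (6 × 4). Row 16: index ⌊(16-1)/4⌋ = 3 into city → DM7; (16-1) mod 4 = 3 into the melted columns → Sep.
So row 16 is (DM7, Sep, 80.1); avg_temp_c = 80.1.

80.1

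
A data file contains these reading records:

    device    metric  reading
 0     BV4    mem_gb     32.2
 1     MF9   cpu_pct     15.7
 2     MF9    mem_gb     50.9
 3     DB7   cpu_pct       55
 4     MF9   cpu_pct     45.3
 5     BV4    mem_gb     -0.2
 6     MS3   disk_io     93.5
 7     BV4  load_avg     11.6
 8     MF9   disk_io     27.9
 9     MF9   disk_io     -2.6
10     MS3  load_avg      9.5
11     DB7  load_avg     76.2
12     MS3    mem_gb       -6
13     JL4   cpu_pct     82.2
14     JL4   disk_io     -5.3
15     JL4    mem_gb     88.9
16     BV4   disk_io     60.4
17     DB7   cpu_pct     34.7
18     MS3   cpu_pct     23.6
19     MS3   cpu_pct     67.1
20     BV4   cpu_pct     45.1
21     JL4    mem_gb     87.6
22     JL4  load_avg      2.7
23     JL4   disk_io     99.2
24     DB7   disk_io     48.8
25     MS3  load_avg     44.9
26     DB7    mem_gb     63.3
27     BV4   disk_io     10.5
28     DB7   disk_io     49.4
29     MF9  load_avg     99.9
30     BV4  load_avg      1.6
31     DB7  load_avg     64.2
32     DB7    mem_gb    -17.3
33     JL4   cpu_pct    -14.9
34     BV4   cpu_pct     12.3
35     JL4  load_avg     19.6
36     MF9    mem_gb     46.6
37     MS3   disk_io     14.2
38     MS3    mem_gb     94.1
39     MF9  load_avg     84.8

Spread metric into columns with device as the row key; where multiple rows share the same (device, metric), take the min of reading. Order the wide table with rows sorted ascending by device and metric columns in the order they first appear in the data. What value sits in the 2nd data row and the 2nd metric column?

With rows sorted ascending by device, row 2 is device=DB7. metric columns in first-appearance order: mem_gb, cpu_pct, disk_io, load_avg; column 2 is cpu_pct.
Long rows with device=DB7, metric=cpu_pct: min(55, 34.7) = 34.7.

34.7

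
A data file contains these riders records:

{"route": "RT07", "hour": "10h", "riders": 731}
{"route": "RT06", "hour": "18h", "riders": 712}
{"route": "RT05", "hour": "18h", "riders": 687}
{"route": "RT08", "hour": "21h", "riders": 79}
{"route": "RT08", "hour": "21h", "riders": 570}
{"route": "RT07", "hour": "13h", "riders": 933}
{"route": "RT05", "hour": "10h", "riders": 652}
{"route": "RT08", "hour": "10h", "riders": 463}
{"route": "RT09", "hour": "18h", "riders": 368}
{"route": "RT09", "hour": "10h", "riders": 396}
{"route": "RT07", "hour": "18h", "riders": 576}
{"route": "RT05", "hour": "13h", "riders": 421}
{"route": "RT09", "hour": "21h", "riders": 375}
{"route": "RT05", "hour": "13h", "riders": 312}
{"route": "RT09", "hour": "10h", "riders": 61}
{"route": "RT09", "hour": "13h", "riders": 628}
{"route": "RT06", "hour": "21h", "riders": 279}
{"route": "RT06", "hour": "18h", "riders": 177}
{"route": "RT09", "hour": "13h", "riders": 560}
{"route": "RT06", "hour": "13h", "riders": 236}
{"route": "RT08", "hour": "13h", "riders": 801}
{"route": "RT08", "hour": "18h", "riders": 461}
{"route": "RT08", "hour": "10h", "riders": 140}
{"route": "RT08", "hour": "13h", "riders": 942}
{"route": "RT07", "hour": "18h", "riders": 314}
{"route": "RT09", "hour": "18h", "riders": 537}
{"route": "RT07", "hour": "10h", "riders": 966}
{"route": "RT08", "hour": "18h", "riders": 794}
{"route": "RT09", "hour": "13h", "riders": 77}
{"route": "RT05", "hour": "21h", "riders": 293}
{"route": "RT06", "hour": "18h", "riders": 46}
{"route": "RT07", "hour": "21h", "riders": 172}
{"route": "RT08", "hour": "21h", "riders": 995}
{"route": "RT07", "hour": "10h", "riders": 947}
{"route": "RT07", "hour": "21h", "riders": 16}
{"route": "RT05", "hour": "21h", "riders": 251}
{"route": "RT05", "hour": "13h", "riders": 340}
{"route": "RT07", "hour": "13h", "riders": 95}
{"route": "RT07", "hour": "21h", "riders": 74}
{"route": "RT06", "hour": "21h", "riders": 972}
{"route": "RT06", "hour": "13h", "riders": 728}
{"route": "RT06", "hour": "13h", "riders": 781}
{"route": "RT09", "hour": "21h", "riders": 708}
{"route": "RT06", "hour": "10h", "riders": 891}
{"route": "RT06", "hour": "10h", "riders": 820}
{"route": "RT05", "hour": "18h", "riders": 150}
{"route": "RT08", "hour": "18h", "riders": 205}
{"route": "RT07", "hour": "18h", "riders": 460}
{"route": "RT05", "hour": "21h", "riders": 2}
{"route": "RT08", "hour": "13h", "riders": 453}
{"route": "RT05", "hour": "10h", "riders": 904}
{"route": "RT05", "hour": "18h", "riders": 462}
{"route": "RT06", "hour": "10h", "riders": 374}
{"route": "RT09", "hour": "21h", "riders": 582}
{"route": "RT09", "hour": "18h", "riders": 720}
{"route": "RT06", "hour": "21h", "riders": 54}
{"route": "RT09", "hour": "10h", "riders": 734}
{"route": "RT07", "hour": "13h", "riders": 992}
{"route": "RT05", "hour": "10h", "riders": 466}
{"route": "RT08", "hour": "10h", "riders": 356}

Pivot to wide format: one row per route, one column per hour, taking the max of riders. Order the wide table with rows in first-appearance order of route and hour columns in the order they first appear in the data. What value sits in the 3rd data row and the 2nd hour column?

687

With rows in first-appearance order of route, row 3 is route=RT05. hour columns in first-appearance order: 10h, 18h, 21h, 13h; column 2 is 18h.
Long rows with route=RT05, hour=18h: max(687, 150, 462) = 687.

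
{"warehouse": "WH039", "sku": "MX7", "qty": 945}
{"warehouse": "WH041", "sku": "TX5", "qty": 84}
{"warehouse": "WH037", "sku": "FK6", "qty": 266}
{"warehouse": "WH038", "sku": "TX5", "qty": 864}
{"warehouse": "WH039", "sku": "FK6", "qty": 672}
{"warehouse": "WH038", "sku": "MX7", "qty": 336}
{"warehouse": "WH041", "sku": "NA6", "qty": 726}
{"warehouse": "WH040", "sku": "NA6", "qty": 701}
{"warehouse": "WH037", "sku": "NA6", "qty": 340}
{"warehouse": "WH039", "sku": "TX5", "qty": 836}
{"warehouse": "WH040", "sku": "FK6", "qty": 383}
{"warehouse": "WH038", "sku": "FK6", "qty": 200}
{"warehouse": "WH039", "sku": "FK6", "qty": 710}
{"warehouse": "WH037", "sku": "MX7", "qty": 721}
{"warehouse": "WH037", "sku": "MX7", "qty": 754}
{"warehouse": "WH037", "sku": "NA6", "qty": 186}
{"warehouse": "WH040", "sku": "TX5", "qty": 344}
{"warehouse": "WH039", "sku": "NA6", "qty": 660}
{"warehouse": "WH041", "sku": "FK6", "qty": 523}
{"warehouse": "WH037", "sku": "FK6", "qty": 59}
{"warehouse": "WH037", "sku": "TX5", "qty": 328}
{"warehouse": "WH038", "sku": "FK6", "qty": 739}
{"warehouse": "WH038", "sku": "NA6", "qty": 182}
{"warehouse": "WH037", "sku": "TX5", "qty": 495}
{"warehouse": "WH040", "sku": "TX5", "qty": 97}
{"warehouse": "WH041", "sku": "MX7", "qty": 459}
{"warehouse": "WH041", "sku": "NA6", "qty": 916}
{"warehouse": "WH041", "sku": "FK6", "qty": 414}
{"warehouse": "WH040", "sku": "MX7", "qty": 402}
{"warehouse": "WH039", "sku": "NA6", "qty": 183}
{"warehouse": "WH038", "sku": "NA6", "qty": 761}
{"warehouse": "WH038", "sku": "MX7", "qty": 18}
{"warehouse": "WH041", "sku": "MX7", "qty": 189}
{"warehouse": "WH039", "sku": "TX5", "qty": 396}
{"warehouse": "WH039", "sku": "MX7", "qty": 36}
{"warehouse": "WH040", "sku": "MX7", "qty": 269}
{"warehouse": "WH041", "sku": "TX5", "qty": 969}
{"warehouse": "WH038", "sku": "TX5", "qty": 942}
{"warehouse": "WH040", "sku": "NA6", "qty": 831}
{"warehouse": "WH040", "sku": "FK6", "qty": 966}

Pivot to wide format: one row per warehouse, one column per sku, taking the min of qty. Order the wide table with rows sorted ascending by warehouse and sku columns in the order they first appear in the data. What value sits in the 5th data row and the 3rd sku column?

With rows sorted ascending by warehouse, row 5 is warehouse=WH041. sku columns in first-appearance order: MX7, TX5, FK6, NA6; column 3 is FK6.
Long rows with warehouse=WH041, sku=FK6: min(523, 414) = 414.

414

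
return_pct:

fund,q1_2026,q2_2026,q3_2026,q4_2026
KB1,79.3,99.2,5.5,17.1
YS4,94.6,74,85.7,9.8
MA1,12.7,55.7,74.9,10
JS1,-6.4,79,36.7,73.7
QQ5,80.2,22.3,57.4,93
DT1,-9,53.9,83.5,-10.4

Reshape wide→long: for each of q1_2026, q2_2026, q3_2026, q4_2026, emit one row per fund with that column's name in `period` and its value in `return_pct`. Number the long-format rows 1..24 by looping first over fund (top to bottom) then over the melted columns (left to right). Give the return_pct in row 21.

24 rows total (6 × 4). Row 21: index ⌊(21-1)/4⌋ = 5 into fund → DT1; (21-1) mod 4 = 0 into the melted columns → q1_2026.
So row 21 is (DT1, q1_2026, -9); return_pct = -9.

-9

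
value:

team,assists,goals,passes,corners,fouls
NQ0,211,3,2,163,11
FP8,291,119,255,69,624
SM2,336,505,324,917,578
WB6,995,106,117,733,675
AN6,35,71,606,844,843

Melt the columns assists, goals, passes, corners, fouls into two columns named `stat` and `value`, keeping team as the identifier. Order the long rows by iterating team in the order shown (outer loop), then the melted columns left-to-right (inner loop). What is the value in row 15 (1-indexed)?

25 rows total (5 × 5). Row 15: index ⌊(15-1)/5⌋ = 2 into team → SM2; (15-1) mod 5 = 4 into the melted columns → fouls.
So row 15 is (SM2, fouls, 578); value = 578.

578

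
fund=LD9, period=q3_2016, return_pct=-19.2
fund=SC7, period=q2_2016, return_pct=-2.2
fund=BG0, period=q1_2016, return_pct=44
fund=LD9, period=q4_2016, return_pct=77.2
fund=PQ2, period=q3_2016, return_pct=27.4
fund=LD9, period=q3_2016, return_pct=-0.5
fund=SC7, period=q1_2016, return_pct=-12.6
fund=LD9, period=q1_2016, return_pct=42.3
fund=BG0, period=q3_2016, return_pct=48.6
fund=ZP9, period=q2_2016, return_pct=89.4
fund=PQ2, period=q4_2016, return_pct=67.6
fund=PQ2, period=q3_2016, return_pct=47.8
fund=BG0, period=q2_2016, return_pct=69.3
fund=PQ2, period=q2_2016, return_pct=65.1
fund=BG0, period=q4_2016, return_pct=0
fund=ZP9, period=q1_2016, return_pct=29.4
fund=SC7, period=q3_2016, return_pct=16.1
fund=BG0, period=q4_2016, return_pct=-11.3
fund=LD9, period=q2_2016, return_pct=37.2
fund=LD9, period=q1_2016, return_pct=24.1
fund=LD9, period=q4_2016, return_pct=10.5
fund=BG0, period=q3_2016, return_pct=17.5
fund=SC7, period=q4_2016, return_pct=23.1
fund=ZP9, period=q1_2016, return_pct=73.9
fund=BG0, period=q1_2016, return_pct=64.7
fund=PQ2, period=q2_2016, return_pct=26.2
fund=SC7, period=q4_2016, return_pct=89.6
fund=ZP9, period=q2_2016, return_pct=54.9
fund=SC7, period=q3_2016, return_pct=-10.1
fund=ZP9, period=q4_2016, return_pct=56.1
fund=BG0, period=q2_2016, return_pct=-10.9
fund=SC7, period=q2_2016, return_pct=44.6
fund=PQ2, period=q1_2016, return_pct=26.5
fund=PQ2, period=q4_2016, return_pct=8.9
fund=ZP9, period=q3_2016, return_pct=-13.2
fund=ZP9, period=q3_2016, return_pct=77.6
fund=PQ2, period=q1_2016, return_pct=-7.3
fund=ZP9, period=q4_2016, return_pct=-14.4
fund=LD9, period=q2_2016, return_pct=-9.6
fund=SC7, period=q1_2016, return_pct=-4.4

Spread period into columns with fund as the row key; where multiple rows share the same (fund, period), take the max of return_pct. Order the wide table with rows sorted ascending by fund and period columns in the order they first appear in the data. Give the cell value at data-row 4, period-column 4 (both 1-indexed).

89.6

With rows sorted ascending by fund, row 4 is fund=SC7. period columns in first-appearance order: q3_2016, q2_2016, q1_2016, q4_2016; column 4 is q4_2016.
Long rows with fund=SC7, period=q4_2016: max(23.1, 89.6) = 89.6.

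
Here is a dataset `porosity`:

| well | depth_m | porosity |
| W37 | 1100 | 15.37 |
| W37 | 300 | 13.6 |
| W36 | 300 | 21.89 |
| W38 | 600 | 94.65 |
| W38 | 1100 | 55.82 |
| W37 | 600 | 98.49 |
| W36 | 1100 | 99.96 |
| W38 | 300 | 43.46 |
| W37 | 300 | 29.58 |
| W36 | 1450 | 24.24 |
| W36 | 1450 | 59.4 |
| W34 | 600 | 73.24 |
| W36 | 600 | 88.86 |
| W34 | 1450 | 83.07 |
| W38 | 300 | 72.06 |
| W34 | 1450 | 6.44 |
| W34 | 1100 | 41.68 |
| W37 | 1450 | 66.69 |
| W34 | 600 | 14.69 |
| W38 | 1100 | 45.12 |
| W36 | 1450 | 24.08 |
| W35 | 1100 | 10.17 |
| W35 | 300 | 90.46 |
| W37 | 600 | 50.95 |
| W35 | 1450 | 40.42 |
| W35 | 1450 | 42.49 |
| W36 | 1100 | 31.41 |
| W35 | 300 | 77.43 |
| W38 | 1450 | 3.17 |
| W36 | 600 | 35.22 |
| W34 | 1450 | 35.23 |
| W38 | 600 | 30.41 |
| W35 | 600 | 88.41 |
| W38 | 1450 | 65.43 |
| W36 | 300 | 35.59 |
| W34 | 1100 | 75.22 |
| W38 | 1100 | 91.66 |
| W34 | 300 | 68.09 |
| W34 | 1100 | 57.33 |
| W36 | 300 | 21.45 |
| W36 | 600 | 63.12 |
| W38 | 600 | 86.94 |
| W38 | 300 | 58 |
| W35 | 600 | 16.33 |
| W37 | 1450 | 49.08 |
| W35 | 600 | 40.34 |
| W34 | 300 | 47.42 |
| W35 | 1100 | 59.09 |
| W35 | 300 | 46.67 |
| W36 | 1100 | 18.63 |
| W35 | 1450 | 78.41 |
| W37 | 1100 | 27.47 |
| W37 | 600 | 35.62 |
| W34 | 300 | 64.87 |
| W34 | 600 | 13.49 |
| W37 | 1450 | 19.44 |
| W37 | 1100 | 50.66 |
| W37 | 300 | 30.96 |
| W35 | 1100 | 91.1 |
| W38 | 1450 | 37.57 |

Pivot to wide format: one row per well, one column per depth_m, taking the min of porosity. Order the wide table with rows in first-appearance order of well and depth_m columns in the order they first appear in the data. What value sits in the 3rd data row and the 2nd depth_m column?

43.46

With rows in first-appearance order of well, row 3 is well=W38. depth_m columns in first-appearance order: 1100, 300, 600, 1450; column 2 is 300.
Long rows with well=W38, depth_m=300: min(43.46, 72.06, 58) = 43.46.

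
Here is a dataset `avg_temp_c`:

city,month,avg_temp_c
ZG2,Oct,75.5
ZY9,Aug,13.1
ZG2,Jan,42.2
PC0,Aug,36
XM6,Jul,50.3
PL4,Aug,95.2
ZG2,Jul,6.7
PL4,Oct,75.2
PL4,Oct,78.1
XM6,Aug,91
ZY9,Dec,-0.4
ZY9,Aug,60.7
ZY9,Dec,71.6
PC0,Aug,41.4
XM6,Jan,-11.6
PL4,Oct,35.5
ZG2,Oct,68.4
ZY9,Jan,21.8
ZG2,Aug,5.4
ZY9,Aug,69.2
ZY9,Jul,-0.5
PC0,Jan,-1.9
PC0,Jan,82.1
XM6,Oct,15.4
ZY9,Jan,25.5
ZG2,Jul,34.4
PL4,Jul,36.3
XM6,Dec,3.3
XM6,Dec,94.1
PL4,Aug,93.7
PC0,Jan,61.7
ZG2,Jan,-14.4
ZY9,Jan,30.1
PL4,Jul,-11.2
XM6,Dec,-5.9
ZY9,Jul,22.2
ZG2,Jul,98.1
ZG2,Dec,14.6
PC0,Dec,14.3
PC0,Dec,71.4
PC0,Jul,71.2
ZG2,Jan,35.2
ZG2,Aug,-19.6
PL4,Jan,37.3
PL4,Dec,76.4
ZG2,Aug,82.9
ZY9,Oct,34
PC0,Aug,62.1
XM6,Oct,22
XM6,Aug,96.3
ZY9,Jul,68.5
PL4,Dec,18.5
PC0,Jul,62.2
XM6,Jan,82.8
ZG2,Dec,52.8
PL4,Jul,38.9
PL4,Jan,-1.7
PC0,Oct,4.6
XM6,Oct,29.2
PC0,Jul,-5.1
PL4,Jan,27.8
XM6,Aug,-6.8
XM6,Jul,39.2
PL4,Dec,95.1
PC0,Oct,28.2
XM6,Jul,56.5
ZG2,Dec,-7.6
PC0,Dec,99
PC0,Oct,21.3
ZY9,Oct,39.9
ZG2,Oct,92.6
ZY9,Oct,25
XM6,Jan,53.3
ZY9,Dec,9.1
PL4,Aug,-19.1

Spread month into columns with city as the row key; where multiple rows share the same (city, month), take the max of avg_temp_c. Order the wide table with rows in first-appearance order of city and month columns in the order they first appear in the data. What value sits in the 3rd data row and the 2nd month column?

With rows in first-appearance order of city, row 3 is city=PC0. month columns in first-appearance order: Oct, Aug, Jan, Jul, Dec; column 2 is Aug.
Long rows with city=PC0, month=Aug: max(36, 41.4, 62.1) = 62.1.

62.1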